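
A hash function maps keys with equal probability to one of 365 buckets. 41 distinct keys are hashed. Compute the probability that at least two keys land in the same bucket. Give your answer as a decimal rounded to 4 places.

0.9032

It's easier to compute the probability that all 41 are distinct.
P(all distinct) = 365/365 · 364/365 · ··· · 325/365 ≈ 0.0968.
So the probability of at least one match is 1 − 0.0968 = 0.9032.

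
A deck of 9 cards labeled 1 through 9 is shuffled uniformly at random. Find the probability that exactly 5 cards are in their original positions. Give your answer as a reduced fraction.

1/320

Choose which 5 of the 9 are fixed: C(9,5) = 126 ways.
The remaining 4 must have no fixed point: D(4) = 9.
P = 126·9/362880 = 1/320.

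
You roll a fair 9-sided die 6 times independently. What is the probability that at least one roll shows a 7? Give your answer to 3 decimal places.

0.507

P(no roll shows a 7) = (8/9)^6 ≈ 0.493.
P(at least one) = 1 − 0.493 = 0.507.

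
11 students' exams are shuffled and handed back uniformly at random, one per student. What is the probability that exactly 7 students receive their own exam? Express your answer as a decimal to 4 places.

0.0001

Choose which 7 of the 11 are fixed: C(11,7) = 330 ways.
The remaining 4 must have no fixed point: D(4) = 9.
P = 330·9/39916800 = 1/13440 ≈ 0.0001.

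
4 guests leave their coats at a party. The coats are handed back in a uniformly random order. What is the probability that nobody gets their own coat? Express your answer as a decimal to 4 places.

This is the derangement probability: permutations of 4 with no fixed point.
D(4) = 4! · (1 − 1/1! + 1/2! − ··· + (−1)^4/4!) = 9.
P = 9/24 = 3/8 ≈ 0.3750.

0.3750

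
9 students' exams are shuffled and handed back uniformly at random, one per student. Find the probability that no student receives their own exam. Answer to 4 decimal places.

0.3679

This is the derangement probability: permutations of 9 with no fixed point.
D(9) = 9! · (1 − 1/1! + 1/2! − ··· + (−1)^9/9!) = 133496.
P = 133496/362880 = 16687/45360 ≈ 0.3679.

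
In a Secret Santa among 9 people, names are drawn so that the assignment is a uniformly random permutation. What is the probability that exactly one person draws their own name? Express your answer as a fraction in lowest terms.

2119/5760

Choose which one is fixed: C(9,1) = 9 ways.
The remaining 8 must have no fixed point: D(8) = 14833.
P = 9·14833/362880 = 2119/5760.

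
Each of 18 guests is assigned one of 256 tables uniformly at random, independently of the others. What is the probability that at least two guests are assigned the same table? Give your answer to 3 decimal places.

It's easier to compute the probability that all 18 are distinct.
P(all distinct) = 256/256 · 255/256 · ··· · 239/256 ≈ 0.542.
So the probability of at least one match is 1 − 0.542 = 0.458.

0.458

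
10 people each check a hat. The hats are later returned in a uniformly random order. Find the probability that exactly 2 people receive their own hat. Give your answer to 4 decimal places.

Choose which 2 of the 10 are fixed: C(10,2) = 45 ways.
The remaining 8 must have no fixed point: D(8) = 14833.
P = 45·14833/3628800 = 2119/11520 ≈ 0.1839.

0.1839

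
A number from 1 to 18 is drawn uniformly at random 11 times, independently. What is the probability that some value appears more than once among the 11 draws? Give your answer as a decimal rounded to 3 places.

0.980

P(all 11 different) = 18/18 · 17/18 · ··· · 8/18 ≈ 0.020.
P(at least two equal) = 1 − 0.020 = 0.980.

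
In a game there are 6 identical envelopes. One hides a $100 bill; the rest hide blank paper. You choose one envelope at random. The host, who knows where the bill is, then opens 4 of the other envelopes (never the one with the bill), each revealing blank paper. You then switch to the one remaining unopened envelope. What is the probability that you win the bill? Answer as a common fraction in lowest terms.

5/6

Your original envelope holds the bill with probability 1/6, so the other 5 collectively hold it with probability 5/6.
The host can always find 4 empty envelopes to open, so the reveals don't change that 5/6; it is now spread over the 1 remaining unopened envelope.
P(win by switching) = (5/6) · (1/1) = 5/6.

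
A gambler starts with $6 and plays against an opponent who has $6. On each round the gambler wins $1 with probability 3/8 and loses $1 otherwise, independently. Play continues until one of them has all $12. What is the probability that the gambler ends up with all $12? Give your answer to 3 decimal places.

0.045

Let r = q/p = (5/8)/(3/8) = 5/3. The recurrence P(i) = p·P(i+1) + q·P(i−1) with P(0)=0, P(12)=1 gives P(i) = (1 − r^i)/(1 − r^12).
P(6) = (1 − (5/3)^6) / (1 − (5/3)^12) = 729/16354 ≈ 0.045.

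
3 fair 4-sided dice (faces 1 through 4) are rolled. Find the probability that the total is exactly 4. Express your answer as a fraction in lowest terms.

There are 4^3 = 64 equally likely outcomes.
The number of ordered 3-tuples from {1,…,4} summing to 4 is 3.
P(sum = 4) = 3/64.

3/64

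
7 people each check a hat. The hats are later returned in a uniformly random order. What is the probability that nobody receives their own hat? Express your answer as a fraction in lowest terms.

103/280

This is the derangement probability: permutations of 7 with no fixed point.
D(7) = 7! · (1 − 1/1! + 1/2! − ··· + (−1)^7/7!) = 1854.
P = 1854/5040 = 103/280.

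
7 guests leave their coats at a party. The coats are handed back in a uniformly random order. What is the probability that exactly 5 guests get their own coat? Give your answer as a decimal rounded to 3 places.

0.004

Choose which 5 of the 7 are fixed: C(7,5) = 21 ways.
The remaining 2 must have no fixed point: D(2) = 1.
P = 21·1/5040 = 1/240 ≈ 0.004.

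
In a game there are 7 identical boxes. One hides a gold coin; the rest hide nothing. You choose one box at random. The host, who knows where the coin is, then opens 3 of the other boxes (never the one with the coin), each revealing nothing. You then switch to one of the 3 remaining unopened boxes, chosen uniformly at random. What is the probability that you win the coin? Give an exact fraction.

2/7

Your original box holds the coin with probability 1/7, so the other 6 collectively hold it with probability 6/7.
The host can always find 3 empty boxes to open, so the reveals don't change that 6/7; it is now spread over the 3 remaining unopened boxes.
P(win by switching) = (6/7) · (1/3) = 2/7.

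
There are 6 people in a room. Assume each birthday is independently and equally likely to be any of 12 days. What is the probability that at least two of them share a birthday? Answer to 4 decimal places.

It's easier to compute the probability that all 6 are distinct.
P(all distinct) = 12/12 · 11/12 · ··· · 7/12 ≈ 0.2228.
So the probability of at least one match is 1 − 0.2228 = 0.7772.

0.7772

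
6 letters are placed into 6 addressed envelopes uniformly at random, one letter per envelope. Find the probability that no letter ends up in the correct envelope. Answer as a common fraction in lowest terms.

53/144

This is the derangement probability: permutations of 6 with no fixed point.
D(6) = 6! · (1 − 1/1! + 1/2! − ··· + (−1)^6/6!) = 265.
P = 265/720 = 53/144.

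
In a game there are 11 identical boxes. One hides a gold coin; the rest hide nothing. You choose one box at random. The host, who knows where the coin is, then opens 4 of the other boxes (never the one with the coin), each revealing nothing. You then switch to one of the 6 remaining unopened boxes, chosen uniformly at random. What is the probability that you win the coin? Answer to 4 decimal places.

Your original box holds the coin with probability 1/11, so the other 10 collectively hold it with probability 10/11.
The host can always find 4 empty boxes to open, so the reveals don't change that 10/11; it is now spread over the 6 remaining unopened boxes.
P(win by switching) = (10/11) · (1/6) = 5/33 ≈ 0.1515.

0.1515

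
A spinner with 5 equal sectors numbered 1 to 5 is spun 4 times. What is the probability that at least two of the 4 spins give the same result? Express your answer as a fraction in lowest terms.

P(all 4 different) = 5/5 · 4/5 · ··· · 2/5 = 24/125.
P(at least two equal) = 1 − 24/125 = 101/125.

101/125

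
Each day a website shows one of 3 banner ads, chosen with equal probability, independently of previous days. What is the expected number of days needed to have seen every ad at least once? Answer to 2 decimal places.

After i distinct types are collected, each trial gives a new one with probability (3−i)/3, so the expected wait for the next new type is 3/(3−i).
E = 3/3 + 3/2 + 3/1 = 11/2 ≈ 5.50.

5.50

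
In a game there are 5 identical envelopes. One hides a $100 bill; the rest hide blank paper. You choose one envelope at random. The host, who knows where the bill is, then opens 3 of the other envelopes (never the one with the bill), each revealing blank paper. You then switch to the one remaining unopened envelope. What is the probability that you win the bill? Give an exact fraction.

4/5

Your original envelope holds the bill with probability 1/5, so the other 4 collectively hold it with probability 4/5.
The host can always find 3 empty envelopes to open, so the reveals don't change that 4/5; it is now spread over the 1 remaining unopened envelope.
P(win by switching) = (4/5) · (1/1) = 4/5.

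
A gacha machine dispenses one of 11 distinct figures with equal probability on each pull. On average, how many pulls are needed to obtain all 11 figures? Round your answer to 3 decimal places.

33.219

After i distinct types are collected, each trial gives a new one with probability (11−i)/11, so the expected wait for the next new type is 11/(11−i).
E = 11/11 + 11/10 + 11/9 + 11/8 + 11/7 + 11/6 + 11/5 + 11/4 + 11/3 + 11/2 + 11/1 = 83711/2520 ≈ 33.219.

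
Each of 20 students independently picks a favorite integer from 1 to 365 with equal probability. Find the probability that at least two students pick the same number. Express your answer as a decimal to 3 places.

0.411

It's easier to compute the probability that all 20 are distinct.
P(all distinct) = 365/365 · 364/365 · ··· · 346/365 ≈ 0.589.
So the probability of at least one match is 1 − 0.589 = 0.411.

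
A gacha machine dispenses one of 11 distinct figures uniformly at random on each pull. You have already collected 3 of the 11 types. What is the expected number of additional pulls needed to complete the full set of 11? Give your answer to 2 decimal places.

29.90

Starting from 3 distinct types, each trial gives a new one with probability (11−i)/11 when i types are held, so the wait for the next new type is 11/(11−i).
E = 11/8 + 11/7 + 11/6 + 11/5 + 11/4 + 11/3 + 11/2 + 11/1 = 8371/280 ≈ 29.90.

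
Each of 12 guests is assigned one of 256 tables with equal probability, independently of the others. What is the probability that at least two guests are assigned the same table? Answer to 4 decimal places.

0.2303

It's easier to compute the probability that all 12 are distinct.
P(all distinct) = 256/256 · 255/256 · ··· · 245/256 ≈ 0.7697.
So the probability of at least one match is 1 − 0.7697 = 0.2303.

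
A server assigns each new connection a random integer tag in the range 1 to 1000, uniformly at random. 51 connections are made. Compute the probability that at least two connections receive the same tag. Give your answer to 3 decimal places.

0.727

It's easier to compute the probability that all 51 are distinct.
P(all distinct) = 1000/1000 · 999/1000 · ··· · 950/1000 ≈ 0.273.
So the probability of at least one match is 1 − 0.273 = 0.727.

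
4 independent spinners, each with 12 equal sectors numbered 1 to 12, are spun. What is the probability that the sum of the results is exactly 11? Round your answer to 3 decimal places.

There are 12^4 = 20736 equally likely outcomes.
The number of ordered 4-tuples from {1,…,12} summing to 11 is 120.
P(sum = 11) = 120/20736 = 5/864 ≈ 0.006.

0.006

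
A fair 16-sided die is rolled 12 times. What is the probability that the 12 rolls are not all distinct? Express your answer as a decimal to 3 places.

0.997

P(all 12 different) = 16/16 · 15/16 · ··· · 5/16 ≈ 0.003.
P(at least two equal) = 1 − 0.003 = 0.997.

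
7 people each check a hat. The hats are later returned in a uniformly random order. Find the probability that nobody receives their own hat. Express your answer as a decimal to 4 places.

0.3679

This is the derangement probability: permutations of 7 with no fixed point.
D(7) = 7! · (1 − 1/1! + 1/2! − ··· + (−1)^7/7!) = 1854.
P = 1854/5040 = 103/280 ≈ 0.3679.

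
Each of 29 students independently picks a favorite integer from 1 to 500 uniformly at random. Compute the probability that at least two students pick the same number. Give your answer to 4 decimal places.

0.5630

It's easier to compute the probability that all 29 are distinct.
P(all distinct) = 500/500 · 499/500 · ··· · 472/500 ≈ 0.4370.
So the probability of at least one match is 1 − 0.4370 = 0.5630.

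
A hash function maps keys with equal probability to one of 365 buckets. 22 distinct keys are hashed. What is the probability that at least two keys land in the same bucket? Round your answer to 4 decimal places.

0.4757

It's easier to compute the probability that all 22 are distinct.
P(all distinct) = 365/365 · 364/365 · ··· · 344/365 ≈ 0.5243.
So the probability of at least one match is 1 − 0.5243 = 0.4757.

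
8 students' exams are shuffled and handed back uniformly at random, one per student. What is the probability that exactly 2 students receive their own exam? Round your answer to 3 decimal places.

0.184

Choose which 2 of the 8 are fixed: C(8,2) = 28 ways.
The remaining 6 must have no fixed point: D(6) = 265.
P = 28·265/40320 = 53/288 ≈ 0.184.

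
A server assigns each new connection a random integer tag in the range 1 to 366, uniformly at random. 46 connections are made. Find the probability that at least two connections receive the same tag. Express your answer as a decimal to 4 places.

It's easier to compute the probability that all 46 are distinct.
P(all distinct) = 366/366 · 365/366 · ··· · 321/366 ≈ 0.0522.
So the probability of at least one match is 1 − 0.0522 = 0.9478.

0.9478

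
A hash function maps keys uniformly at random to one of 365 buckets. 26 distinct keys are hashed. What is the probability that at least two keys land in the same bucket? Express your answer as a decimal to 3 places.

It's easier to compute the probability that all 26 are distinct.
P(all distinct) = 365/365 · 364/365 · ··· · 340/365 ≈ 0.402.
So the probability of at least one match is 1 − 0.402 = 0.598.

0.598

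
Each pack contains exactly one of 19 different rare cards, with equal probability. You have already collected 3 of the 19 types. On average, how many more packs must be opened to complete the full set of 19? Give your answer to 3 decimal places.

64.234

Starting from 3 distinct types, each trial gives a new one with probability (19−i)/19 when i types are held, so the wait for the next new type is 19/(19−i).
E = 19/16 + 19/15 + 19/14 + 19/13 + 19/12 + 19/11 + 19/10 + 19/9 + 19/8 + 19/7 + 19/6 + 19/5 + 19/4 + 19/3 + 19/2 + 19/1 = 46294621/720720 ≈ 64.234.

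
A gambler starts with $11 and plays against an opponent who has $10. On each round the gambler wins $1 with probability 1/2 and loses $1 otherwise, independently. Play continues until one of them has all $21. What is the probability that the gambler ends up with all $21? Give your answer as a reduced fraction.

11/21

With a fair step, P(i) = ½P(i−1) + ½P(i+1) with P(0)=0, P(21)=1 has the linear solution P(i) = i/21.
P(11) = 11/21.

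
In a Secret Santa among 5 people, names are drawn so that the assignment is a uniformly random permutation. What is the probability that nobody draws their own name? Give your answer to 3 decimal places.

0.367

This is the derangement probability: permutations of 5 with no fixed point.
D(5) = 5! · (1 − 1/1! + 1/2! − ··· + (−1)^5/5!) = 44.
P = 44/120 = 11/30 ≈ 0.367.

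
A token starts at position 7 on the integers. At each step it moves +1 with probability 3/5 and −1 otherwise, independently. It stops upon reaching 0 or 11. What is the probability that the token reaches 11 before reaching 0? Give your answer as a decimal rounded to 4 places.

Let r = q/p = (2/5)/(3/5) = 2/3. The recurrence P(i) = p·P(i+1) + q·P(i−1) with P(0)=0, P(11)=1 gives P(i) = (1 − r^i)/(1 − r^11).
P(7) = (1 − (2/3)^7) / (1 − (2/3)^11) = 166779/175099 ≈ 0.9525.

0.9525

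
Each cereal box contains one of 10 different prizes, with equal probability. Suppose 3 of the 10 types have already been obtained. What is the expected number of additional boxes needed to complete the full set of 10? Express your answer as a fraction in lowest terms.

363/14

Starting from 3 distinct types, each trial gives a new one with probability (10−i)/10 when i types are held, so the wait for the next new type is 10/(10−i).
E = 10/7 + 10/6 + 10/5 + 10/4 + 10/3 + 10/2 + 10/1 = 363/14.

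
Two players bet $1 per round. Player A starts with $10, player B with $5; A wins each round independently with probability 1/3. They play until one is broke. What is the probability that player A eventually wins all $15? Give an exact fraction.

Let r = q/p = (2/3)/(1/3) = 2. The recurrence P(i) = p·P(i+1) + q·P(i−1) with P(0)=0, P(15)=1 gives P(i) = (1 − r^i)/(1 − r^15).
P(10) = (1 − (2)^10) / (1 − (2)^15) = 33/1057.

33/1057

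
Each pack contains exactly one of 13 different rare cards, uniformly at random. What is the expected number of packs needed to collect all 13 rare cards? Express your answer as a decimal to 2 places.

41.34

After i distinct types are collected, each trial gives a new one with probability (13−i)/13, so the expected wait for the next new type is 13/(13−i).
E = 13/13 + 13/12 + 13/11 + 13/10 + 13/9 + 13/8 + 13/7 + 13/6 + 13/5 + 13/4 + 13/3 + 13/2 + 13/1 = 1145993/27720 ≈ 41.34.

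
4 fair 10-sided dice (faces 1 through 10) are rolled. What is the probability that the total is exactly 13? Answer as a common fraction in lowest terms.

There are 10^4 = 10000 equally likely outcomes.
The number of ordered 4-tuples from {1,…,10} summing to 13 is 220.
P(sum = 13) = 220/10000 = 11/500.

11/500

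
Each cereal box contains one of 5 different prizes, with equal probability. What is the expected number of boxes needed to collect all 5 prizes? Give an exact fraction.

After i distinct types are collected, each trial gives a new one with probability (5−i)/5, so the expected wait for the next new type is 5/(5−i).
E = 5/5 + 5/4 + 5/3 + 5/2 + 5/1 = 137/12.

137/12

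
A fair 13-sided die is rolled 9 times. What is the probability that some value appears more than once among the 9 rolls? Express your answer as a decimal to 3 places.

0.976

P(all 9 different) = 13/13 · 12/13 · ··· · 5/13 ≈ 0.024.
P(at least two equal) = 1 − 0.024 = 0.976.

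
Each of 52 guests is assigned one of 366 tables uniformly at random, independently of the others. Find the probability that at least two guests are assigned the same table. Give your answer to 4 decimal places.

It's easier to compute the probability that all 52 are distinct.
P(all distinct) = 366/366 · 365/366 · ··· · 315/366 ≈ 0.0222.
So the probability of at least one match is 1 − 0.0222 = 0.9778.

0.9778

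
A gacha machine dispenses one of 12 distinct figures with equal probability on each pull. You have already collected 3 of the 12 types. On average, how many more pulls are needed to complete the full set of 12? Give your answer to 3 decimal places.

Starting from 3 distinct types, each trial gives a new one with probability (12−i)/12 when i types are held, so the wait for the next new type is 12/(12−i).
E = 12/9 + 12/8 + 12/7 + 12/6 + 12/5 + 12/4 + 12/3 + 12/2 + 12/1 = 7129/210 ≈ 33.948.

33.948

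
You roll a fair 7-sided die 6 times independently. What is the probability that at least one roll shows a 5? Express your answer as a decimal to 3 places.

0.603

P(no roll shows a 5) = (6/7)^6 ≈ 0.397.
P(at least one) = 1 − 0.397 = 0.603.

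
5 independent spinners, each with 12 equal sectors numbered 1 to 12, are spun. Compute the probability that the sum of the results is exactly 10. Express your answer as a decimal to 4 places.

0.0005

There are 12^5 = 248832 equally likely outcomes.
The number of ordered 5-tuples from {1,…,12} summing to 10 is 126.
P(sum = 10) = 126/248832 = 7/13824 ≈ 0.0005.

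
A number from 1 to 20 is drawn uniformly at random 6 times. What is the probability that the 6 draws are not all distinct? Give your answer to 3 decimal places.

P(all 6 different) = 20/20 · 19/20 · ··· · 15/20 ≈ 0.436.
P(at least two equal) = 1 − 0.436 = 0.564.

0.564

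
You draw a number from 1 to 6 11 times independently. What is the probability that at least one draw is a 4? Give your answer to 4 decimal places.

0.8654

P(no draw is a 4) = (5/6)^11 ≈ 0.1346.
P(at least one) = 1 − 0.1346 = 0.8654.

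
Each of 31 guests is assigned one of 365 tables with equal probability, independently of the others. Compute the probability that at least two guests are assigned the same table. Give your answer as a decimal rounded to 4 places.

It's easier to compute the probability that all 31 are distinct.
P(all distinct) = 365/365 · 364/365 · ··· · 335/365 ≈ 0.2695.
So the probability of at least one match is 1 − 0.2695 = 0.7305.

0.7305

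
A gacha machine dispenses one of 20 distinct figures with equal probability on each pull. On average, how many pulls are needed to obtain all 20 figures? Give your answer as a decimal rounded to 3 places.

After i distinct types are collected, each trial gives a new one with probability (20−i)/20, so the expected wait for the next new type is 20/(20−i).
E = 20/20 + 20/19 + 20/18 + 20/17 + 20/16 + 20/15 + 20/14 + 20/13 + 20/12 + 20/11 + 20/10 + 20/9 + 20/8 + 20/7 + 20/6 + 20/5 + 20/4 + 20/3 + 20/2 + 20/1 = 279175675/3879876 ≈ 71.955.

71.955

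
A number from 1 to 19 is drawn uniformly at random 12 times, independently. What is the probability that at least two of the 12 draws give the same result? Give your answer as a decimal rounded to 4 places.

P(all 12 different) = 19/19 · 18/19 · ··· · 8/19 ≈ 0.0109.
P(at least two equal) = 1 − 0.0109 = 0.9891.

0.9891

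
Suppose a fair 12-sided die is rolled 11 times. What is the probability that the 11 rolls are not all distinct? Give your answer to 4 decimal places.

0.9994

P(all 11 different) = 12/12 · 11/12 · ··· · 2/12 ≈ 0.0006.
P(at least two equal) = 1 − 0.0006 = 0.9994.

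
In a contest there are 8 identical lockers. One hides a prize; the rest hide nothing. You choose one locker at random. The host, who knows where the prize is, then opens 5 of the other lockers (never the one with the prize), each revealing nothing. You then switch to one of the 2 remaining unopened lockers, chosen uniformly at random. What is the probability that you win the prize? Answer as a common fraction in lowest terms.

Your original locker holds the prize with probability 1/8, so the other 7 collectively hold it with probability 7/8.
The host can always find 5 empty lockers to open, so the reveals don't change that 7/8; it is now spread over the 2 remaining unopened lockers.
P(win by switching) = (7/8) · (1/2) = 7/16.

7/16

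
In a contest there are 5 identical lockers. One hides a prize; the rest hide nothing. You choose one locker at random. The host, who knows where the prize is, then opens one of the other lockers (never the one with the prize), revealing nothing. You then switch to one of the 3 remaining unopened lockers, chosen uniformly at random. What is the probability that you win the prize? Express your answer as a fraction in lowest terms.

4/15

Your original locker holds the prize with probability 1/5, so the other 4 collectively hold it with probability 4/5.
The host can always find an empty locker to open, so this doesn't change that 4/5; it is now spread over the 3 remaining unopened lockers.
P(win by switching) = (4/5) · (1/3) = 4/15.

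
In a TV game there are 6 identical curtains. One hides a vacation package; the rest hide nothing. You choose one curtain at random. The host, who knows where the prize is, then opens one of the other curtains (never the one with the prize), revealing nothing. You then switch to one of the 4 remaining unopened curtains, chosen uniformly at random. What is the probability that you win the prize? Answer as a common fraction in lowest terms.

Your original curtain holds the prize with probability 1/6, so the other 5 collectively hold it with probability 5/6.
The host can always find an empty curtain to open, so this doesn't change that 5/6; it is now spread over the 4 remaining unopened curtains.
P(win by switching) = (5/6) · (1/4) = 5/24.

5/24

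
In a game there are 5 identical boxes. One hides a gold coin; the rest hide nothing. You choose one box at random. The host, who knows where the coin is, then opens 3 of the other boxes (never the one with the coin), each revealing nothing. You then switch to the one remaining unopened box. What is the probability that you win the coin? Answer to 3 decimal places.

Your original box holds the coin with probability 1/5, so the other 4 collectively hold it with probability 4/5.
The host can always find 3 empty boxes to open, so the reveals don't change that 4/5; it is now spread over the 1 remaining unopened box.
P(win by switching) = (4/5) · (1/1) = 4/5 ≈ 0.800.

0.800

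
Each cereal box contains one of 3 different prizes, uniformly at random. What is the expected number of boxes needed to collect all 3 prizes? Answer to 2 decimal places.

5.50

After i distinct types are collected, each trial gives a new one with probability (3−i)/3, so the expected wait for the next new type is 3/(3−i).
E = 3/3 + 3/2 + 3/1 = 11/2 ≈ 5.50.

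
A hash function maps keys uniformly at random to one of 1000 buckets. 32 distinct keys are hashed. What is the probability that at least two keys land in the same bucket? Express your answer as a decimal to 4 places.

It's easier to compute the probability that all 32 are distinct.
P(all distinct) = 1000/1000 · 999/1000 · ··· · 969/1000 ≈ 0.6057.
So the probability of at least one match is 1 − 0.6057 = 0.3943.

0.3943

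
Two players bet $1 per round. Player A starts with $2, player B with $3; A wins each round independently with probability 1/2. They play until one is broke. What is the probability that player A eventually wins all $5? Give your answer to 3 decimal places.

With a fair step, P(i) = ½P(i−1) + ½P(i+1) with P(0)=0, P(5)=1 has the linear solution P(i) = i/5.
P(2) = 2/5 ≈ 0.400.

0.400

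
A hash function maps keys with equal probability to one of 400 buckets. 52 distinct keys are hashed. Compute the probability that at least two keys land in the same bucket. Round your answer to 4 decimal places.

0.9688

It's easier to compute the probability that all 52 are distinct.
P(all distinct) = 400/400 · 399/400 · ··· · 349/400 ≈ 0.0312.
So the probability of at least one match is 1 − 0.0312 = 0.9688.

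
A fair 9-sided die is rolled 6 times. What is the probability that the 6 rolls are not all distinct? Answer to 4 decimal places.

0.8862

P(all 6 different) = 9/9 · 8/9 · ··· · 4/9 ≈ 0.1138.
P(at least two equal) = 1 − 0.1138 = 0.8862.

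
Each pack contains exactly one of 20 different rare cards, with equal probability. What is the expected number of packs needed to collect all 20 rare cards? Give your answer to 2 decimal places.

After i distinct types are collected, each trial gives a new one with probability (20−i)/20, so the expected wait for the next new type is 20/(20−i).
E = 20/20 + 20/19 + 20/18 + 20/17 + 20/16 + 20/15 + 20/14 + 20/13 + 20/12 + 20/11 + 20/10 + 20/9 + 20/8 + 20/7 + 20/6 + 20/5 + 20/4 + 20/3 + 20/2 + 20/1 = 279175675/3879876 ≈ 71.95.

71.95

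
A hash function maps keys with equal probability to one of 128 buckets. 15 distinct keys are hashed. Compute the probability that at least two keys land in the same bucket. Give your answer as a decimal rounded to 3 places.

It's easier to compute the probability that all 15 are distinct.
P(all distinct) = 128/128 · 127/128 · ··· · 114/128 ≈ 0.426.
So the probability of at least one match is 1 − 0.426 = 0.574.

0.574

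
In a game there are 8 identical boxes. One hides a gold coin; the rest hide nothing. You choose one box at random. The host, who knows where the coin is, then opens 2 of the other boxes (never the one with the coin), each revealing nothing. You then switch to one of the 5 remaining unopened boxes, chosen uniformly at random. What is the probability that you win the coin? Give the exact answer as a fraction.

Your original box holds the coin with probability 1/8, so the other 7 collectively hold it with probability 7/8.
The host can always find 2 empty boxes to open, so the reveals don't change that 7/8; it is now spread over the 5 remaining unopened boxes.
P(win by switching) = (7/8) · (1/5) = 7/40.

7/40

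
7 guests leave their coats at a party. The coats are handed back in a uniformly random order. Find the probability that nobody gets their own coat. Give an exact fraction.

103/280

This is the derangement probability: permutations of 7 with no fixed point.
D(7) = 7! · (1 − 1/1! + 1/2! − ··· + (−1)^7/7!) = 1854.
P = 1854/5040 = 103/280.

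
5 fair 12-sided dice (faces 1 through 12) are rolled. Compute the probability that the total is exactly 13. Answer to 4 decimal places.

There are 12^5 = 248832 equally likely outcomes.
The number of ordered 5-tuples from {1,…,12} summing to 13 is 495.
P(sum = 13) = 495/248832 = 55/27648 ≈ 0.0020.

0.0020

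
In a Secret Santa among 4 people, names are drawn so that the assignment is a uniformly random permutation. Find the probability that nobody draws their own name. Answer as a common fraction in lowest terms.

3/8

This is the derangement probability: permutations of 4 with no fixed point.
D(4) = 4! · (1 − 1/1! + 1/2! − ··· + (−1)^4/4!) = 9.
P = 9/24 = 3/8.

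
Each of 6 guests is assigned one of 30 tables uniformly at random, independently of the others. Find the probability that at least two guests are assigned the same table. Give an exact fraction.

1861/4500

It's easier to compute the probability that all 6 are distinct.
P(all distinct) = 30/30 · 29/30 · ··· · 25/30 = 2639/4500.
So the probability of at least one match is 1 − 2639/4500 = 1861/4500.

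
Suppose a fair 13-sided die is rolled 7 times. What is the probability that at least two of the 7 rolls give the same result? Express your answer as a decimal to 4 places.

P(all 7 different) = 13/13 · 12/13 · ··· · 7/13 ≈ 0.1378.
P(at least two equal) = 1 − 0.1378 = 0.8622.

0.8622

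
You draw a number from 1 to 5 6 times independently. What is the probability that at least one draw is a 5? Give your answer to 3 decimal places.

0.738

P(no draw is a 5) = (4/5)^6 ≈ 0.262.
P(at least one) = 1 − 0.262 = 0.738.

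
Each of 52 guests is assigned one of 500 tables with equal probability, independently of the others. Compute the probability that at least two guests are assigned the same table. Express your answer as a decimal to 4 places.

0.9359

It's easier to compute the probability that all 52 are distinct.
P(all distinct) = 500/500 · 499/500 · ··· · 449/500 ≈ 0.0641.
So the probability of at least one match is 1 − 0.0641 = 0.9359.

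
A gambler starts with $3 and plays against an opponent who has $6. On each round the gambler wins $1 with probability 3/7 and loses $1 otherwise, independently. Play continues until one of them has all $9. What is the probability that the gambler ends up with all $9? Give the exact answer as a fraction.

Let r = q/p = (4/7)/(3/7) = 4/3. The recurrence P(i) = p·P(i+1) + q·P(i−1) with P(0)=0, P(9)=1 gives P(i) = (1 − r^i)/(1 − r^9).
P(3) = (1 − (4/3)^3) / (1 − (4/3)^9) = 729/6553.

729/6553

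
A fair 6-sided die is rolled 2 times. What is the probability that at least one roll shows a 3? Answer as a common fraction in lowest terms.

11/36

P(no roll shows a 3) = (5/6)^2 = 25/36.
P(at least one) = 1 − 25/36 = 11/36.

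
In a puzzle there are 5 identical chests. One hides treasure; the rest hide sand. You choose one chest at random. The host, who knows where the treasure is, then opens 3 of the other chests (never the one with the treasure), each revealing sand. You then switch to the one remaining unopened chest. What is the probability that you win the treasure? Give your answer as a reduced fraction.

4/5

Your original chest holds the treasure with probability 1/5, so the other 4 collectively hold it with probability 4/5.
The host can always find 3 empty chests to open, so the reveals don't change that 4/5; it is now spread over the 1 remaining unopened chest.
P(win by switching) = (4/5) · (1/1) = 4/5.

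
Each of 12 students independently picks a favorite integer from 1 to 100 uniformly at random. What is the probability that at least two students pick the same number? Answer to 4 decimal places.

It's easier to compute the probability that all 12 are distinct.
P(all distinct) = 100/100 · 99/100 · ··· · 89/100 ≈ 0.5032.
So the probability of at least one match is 1 − 0.5032 = 0.4968.

0.4968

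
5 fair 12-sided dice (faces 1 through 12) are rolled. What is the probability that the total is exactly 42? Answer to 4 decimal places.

There are 12^5 = 248832 equally likely outcomes.
The number of ordered 5-tuples from {1,…,12} summing to 42 is 6265.
P(sum = 42) = 6265/248832 ≈ 0.0252.

0.0252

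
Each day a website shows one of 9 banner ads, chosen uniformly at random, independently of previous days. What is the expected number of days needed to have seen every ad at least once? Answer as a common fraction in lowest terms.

7129/280

After i distinct types are collected, each trial gives a new one with probability (9−i)/9, so the expected wait for the next new type is 9/(9−i).
E = 9/9 + 9/8 + 9/7 + 9/6 + 9/5 + 9/4 + 9/3 + 9/2 + 9/1 = 7129/280.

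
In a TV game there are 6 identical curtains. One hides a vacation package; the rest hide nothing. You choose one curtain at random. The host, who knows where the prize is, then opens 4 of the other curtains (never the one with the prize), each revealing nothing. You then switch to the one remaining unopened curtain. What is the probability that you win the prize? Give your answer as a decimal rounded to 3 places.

0.833

Your original curtain holds the prize with probability 1/6, so the other 5 collectively hold it with probability 5/6.
The host can always find 4 empty curtains to open, so the reveals don't change that 5/6; it is now spread over the 1 remaining unopened curtain.
P(win by switching) = (5/6) · (1/1) = 5/6 ≈ 0.833.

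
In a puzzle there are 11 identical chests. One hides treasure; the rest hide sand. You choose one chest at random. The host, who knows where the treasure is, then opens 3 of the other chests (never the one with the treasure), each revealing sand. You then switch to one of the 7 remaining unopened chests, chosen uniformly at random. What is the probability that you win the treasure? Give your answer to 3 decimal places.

0.130

Your original chest holds the treasure with probability 1/11, so the other 10 collectively hold it with probability 10/11.
The host can always find 3 empty chests to open, so the reveals don't change that 10/11; it is now spread over the 7 remaining unopened chests.
P(win by switching) = (10/11) · (1/7) = 10/77 ≈ 0.130.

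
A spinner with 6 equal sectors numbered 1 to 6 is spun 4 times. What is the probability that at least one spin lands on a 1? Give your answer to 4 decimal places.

0.5177

P(no spin lands on a 1) = (5/6)^4 ≈ 0.4823.
P(at least one) = 1 − 0.4823 = 0.5177.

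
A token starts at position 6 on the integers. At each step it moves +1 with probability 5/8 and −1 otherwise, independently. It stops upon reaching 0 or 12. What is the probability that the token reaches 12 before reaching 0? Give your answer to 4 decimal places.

Let r = q/p = (3/8)/(5/8) = 3/5. The recurrence P(i) = p·P(i+1) + q·P(i−1) with P(0)=0, P(12)=1 gives P(i) = (1 − r^i)/(1 − r^12).
P(6) = (1 − (3/5)^6) / (1 − (3/5)^12) = 15625/16354 ≈ 0.9554.

0.9554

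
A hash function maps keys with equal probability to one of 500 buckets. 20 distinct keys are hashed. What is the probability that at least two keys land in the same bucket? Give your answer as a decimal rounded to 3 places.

It's easier to compute the probability that all 20 are distinct.
P(all distinct) = 500/500 · 499/500 · ··· · 481/500 ≈ 0.680.
So the probability of at least one match is 1 − 0.680 = 0.320.

0.320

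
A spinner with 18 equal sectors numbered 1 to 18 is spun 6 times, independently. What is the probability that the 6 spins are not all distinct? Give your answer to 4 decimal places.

P(all 6 different) = 18/18 · 17/18 · ··· · 13/18 ≈ 0.3930.
P(at least two equal) = 1 − 0.3930 = 0.6070.

0.6070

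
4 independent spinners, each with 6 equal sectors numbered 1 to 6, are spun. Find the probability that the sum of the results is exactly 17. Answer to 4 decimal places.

0.0802

There are 6^4 = 1296 equally likely outcomes.
The number of ordered 4-tuples from {1,…,6} summing to 17 is 104.
P(sum = 17) = 104/1296 = 13/162 ≈ 0.0802.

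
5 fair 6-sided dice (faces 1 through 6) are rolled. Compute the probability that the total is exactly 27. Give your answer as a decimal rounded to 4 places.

There are 6^5 = 7776 equally likely outcomes.
The number of ordered 5-tuples from {1,…,6} summing to 27 is 35.
P(sum = 27) = 35/7776 ≈ 0.0045.

0.0045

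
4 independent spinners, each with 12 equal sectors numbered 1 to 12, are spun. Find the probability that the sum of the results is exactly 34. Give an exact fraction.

5/162

There are 12^4 = 20736 equally likely outcomes.
The number of ordered 4-tuples from {1,…,12} summing to 34 is 640.
P(sum = 34) = 640/20736 = 5/162.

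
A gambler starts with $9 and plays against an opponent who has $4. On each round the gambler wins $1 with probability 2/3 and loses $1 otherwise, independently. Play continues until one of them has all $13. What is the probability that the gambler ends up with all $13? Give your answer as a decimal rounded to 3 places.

Let r = q/p = (1/3)/(2/3) = 1/2. The recurrence P(i) = p·P(i+1) + q·P(i−1) with P(0)=0, P(13)=1 gives P(i) = (1 − r^i)/(1 − r^13).
P(9) = (1 − (1/2)^9) / (1 − (1/2)^13) = 8176/8191 ≈ 0.998.

0.998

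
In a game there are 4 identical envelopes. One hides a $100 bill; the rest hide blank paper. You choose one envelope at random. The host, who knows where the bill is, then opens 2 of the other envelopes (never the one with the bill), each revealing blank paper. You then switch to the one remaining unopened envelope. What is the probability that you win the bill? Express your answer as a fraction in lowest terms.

3/4

Your original envelope holds the bill with probability 1/4, so the other 3 collectively hold it with probability 3/4.
The host can always find 2 empty envelopes to open, so the reveals don't change that 3/4; it is now spread over the 1 remaining unopened envelope.
P(win by switching) = (3/4) · (1/1) = 3/4.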